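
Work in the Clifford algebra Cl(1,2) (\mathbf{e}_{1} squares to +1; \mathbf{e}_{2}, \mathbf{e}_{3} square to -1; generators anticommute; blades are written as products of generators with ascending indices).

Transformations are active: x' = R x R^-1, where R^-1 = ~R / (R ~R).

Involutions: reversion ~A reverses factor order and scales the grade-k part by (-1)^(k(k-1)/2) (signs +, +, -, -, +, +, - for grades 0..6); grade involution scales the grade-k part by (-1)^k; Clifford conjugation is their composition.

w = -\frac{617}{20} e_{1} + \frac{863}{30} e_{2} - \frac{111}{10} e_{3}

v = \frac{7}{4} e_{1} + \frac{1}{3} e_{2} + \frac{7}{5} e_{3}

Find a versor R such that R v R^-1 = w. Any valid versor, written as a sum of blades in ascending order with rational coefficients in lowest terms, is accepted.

Sketch: the shared square \frac{3569}{3600} makes R = v + w = -\frac{291}{10} e_{1} + \frac{291}{10} e_{2} - \frac{97}{10} e_{3} the natural versor; its sandwich fixes that direction, negates (v - w)/2, and sends v to w.
Answer: -\frac{291}{10} e_{1} + \frac{291}{10} e_{2} - \frac{97}{10} e_{3}


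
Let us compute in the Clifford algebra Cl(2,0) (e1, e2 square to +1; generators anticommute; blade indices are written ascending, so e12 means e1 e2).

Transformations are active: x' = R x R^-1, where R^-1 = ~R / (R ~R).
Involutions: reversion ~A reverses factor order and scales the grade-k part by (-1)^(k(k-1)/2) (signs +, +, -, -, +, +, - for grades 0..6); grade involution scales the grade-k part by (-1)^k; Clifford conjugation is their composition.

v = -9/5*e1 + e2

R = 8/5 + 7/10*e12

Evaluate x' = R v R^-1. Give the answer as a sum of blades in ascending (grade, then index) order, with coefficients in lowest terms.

~R = 8/5 - 7/10*e12, and R ~R = 61/20, so R^-1 = ~R / (61/20).
R v = -109/50*e1 + 143/50*e2
Answer: -743/1525*e1 + 3051/1525*e2


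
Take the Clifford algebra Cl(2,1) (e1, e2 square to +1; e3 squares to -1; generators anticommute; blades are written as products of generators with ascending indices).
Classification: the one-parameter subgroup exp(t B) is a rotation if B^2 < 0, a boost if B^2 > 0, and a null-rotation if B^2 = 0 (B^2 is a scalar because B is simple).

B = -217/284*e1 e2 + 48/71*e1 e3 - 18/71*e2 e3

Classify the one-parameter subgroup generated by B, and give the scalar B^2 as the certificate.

B^2 term by term: the squares give (-217/284)^2*(e1 e2)^2 + (48/71)^2*(e1 e3)^2 + (-18/71)^2*(e2 e3)^2 = 47089/80656*(-1) + 2304/5041*(+1) + 324/5041*(+1) = -1/16 (each basis 2-blade squares to minus the product of its generators' squares); cross terms between blades sharing an index anticommute and cancel. So B^2 = -1/16.
Answer: rotation, certificate B^2 = -1/16. Certificate logic: -1/16 is a conjugation-invariant scalar, so its sign fixes rotation versus boost versus null-rotation outright.


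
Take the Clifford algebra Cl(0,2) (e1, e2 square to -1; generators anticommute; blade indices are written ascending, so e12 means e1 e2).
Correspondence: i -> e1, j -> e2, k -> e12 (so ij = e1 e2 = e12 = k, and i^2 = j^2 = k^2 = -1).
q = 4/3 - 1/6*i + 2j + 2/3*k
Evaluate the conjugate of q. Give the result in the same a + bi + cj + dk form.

In blades: q = 4/3 - 1/6*e1 + 2*e2 + 2/3*e12.
Conjugation here is Clifford conjugation: the scalar is fixed and the grade-1 and grade-2 blades all flip sign, giving 4/3 + 1/6*e1 - 2*e2 - 2/3*e12; translating back:
Answer: 4/3 + 1/6*i - 2j - 2/3*k


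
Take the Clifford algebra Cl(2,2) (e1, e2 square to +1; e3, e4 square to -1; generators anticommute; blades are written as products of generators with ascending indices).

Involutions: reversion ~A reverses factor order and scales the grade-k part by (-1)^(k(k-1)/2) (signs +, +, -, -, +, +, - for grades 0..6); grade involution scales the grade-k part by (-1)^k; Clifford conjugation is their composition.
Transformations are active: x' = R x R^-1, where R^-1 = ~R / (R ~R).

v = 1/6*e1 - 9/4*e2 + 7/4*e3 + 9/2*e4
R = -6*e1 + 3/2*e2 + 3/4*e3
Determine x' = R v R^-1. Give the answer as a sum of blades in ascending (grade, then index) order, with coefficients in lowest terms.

~R = -6*e1 + 3/2*e2 + 3/4*e3, and R ~R = 603/16, so R^-1 = ~R / (603/16).
R v = -91/16 + 53/4*e1 e2 - 85/8*e1 e3 - 27*e1 e4 + 69/16*e2 e3 + 27/4*e2 e4 + 27/8*e3 e4
Answer: 661/402*e1 + 1445/804*e2 - 1589/804*e3 - 9/2*e4


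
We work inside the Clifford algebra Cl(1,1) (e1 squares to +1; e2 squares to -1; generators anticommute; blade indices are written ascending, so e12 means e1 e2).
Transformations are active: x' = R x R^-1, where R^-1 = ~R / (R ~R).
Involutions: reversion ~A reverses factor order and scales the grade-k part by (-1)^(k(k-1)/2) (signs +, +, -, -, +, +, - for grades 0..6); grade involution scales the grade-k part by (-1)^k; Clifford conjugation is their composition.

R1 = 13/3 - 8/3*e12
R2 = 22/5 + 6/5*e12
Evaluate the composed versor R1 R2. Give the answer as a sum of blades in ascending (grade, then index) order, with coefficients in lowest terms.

Distribute over the terms of R1 (each basis-blade product reordered to ascending indices, repeated generators contracted through their squares):
(13/3) R2 = 286/15 + 26/5*e12
(-8/3*e12) R2 = -16/5 - 176/15*e12
Summing the partial products and collecting blades:
Answer: 238/15 - 98/15*e12


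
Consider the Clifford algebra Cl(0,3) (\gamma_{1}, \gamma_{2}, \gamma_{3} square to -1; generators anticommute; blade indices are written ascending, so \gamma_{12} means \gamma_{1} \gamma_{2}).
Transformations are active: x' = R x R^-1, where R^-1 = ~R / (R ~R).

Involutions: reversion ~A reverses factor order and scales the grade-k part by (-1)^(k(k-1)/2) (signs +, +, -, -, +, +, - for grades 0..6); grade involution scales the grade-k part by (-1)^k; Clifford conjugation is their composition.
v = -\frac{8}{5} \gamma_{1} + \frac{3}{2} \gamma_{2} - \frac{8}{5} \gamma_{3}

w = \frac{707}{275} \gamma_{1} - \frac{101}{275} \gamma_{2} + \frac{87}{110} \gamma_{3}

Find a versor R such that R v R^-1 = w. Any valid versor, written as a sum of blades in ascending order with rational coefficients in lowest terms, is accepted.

R = v + w = \frac{267}{275} \gamma_{1} + \frac{623}{550} \gamma_{2} - \frac{89}{110} \gamma_{3} works: the equal norms (-\frac{737}{100}) guarantee its sandwich swaps v into w.
Answer: \frac{267}{275} \gamma_{1} + \frac{623}{550} \gamma_{2} - \frac{89}{110} \gamma_{3}


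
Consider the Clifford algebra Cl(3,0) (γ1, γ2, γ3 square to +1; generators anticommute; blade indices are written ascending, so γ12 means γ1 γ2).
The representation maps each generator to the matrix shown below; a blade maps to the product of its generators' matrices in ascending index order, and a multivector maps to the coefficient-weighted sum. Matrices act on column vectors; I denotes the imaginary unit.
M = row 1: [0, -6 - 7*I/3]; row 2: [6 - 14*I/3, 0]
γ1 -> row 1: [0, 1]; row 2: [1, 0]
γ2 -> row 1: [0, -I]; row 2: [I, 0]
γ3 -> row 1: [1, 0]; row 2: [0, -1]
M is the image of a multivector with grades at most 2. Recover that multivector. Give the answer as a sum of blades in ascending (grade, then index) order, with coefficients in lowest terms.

Method: 1, rho(γ1), rho(γ2), rho(γ3) form a trace-orthogonal basis of the 2x2 complex matrices (tr(X Y) = 2 if X = Y, else 0), so M = m0*1 + m1*rho(γ1) + m2*rho(γ2) + m3*rho(γ3) with m0 = tr(M)/2 = 0, m1 = tr(M rho(γ1))/2 = -7*I/2, m2 = tr(M rho(γ2))/2 = -7/6 - 6*I, m3 = tr(M rho(γ3))/2 = 0.
Multiplying table entries, the bivector images are rho(γ12) = I*rho(γ3), rho(γ13) = -I*rho(γ2), rho(γ23) = I*rho(γ1); with real blade coefficients the real parts of m0..m3 are the coefficients of 1, γ1, γ2, γ3 and the imaginary parts give the bivectors (γ23: Im m1, γ13: -Im m2, γ12: Im m3).
Answer: -7/6*γ2 + 6*γ13 - 7/2*γ23


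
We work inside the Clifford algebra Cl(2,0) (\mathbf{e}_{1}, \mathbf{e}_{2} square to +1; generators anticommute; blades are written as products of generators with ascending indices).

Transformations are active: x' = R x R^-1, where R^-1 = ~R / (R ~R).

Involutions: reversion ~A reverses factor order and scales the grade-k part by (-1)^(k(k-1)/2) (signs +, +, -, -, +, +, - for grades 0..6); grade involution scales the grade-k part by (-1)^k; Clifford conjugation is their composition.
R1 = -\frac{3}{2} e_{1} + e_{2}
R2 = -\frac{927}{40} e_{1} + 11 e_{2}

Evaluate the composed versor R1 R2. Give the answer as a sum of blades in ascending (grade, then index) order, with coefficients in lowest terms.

Distribute over the terms of R1 (each basis-blade product reordered to ascending indices, repeated generators contracted through their squares):
(-\frac{3}{2} e_{1}) R2 = \frac{2781}{80} - \frac{33}{2} e_{1} e_{2}
(e_{2}) R2 = 11 + \frac{927}{40} e_{1} e_{2}
Summing the partial products and collecting blades:
Answer: \frac{3661}{80} + \frac{267}{40} e_{1} e_{2}


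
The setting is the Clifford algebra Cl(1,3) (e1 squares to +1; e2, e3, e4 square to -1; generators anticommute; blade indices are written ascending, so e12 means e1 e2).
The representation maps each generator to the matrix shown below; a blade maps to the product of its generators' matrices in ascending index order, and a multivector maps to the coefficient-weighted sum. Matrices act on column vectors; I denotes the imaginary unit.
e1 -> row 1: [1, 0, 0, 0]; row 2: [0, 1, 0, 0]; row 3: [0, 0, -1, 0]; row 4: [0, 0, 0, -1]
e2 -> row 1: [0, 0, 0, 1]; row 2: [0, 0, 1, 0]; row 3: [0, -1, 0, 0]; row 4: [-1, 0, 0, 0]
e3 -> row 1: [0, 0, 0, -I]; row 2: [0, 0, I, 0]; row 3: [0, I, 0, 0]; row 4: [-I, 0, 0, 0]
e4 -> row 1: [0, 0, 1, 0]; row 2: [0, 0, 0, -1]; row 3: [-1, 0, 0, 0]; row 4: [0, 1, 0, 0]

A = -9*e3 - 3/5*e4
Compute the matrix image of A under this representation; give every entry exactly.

M = (-9)*rho(e3) + (-3/5)*rho(e4), summed entrywise:
Answer: row 1: [0, 0, -3/5, 9*I]; row 2: [0, 0, -9*I, 3/5]; row 3: [3/5, -9*I, 0, 0]; row 4: [9*I, -3/5, 0, 0]


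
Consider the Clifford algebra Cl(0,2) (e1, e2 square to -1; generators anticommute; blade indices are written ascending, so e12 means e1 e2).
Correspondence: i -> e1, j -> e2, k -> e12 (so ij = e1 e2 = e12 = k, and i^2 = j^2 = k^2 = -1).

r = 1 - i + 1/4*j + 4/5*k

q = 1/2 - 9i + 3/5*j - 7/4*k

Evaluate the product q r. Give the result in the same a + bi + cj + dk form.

In blades: q = 1/2 - 9*e1 + 3/5*e2 - 7/4*e12, r = 1 - e1 + 1/4*e2 + 4/5*e12.
Distribute q over r term by term (generator squares from the signature, products reordered to ascending indices): (1/2)*r = 1/2 - 1/2*e1 + 1/8*e2 + 2/5*e12; (-9*e1)*r = -9 - 9*e1 + 36/5*e2 - 9/4*e12; (3/5*e2)*r = -3/20 + 12/25*e1 + 3/5*e2 + 3/5*e12; (-7/4*e12)*r = 7/5 + 7/16*e1 + 7/4*e2 - 7/4*e12.
Sum: -29/4 - 3433/400*e1 + 387/40*e2 - 3*e12; translating back through the correspondence:
Answer: -29/4 - 3433/400*i + 387/40*j - 3k


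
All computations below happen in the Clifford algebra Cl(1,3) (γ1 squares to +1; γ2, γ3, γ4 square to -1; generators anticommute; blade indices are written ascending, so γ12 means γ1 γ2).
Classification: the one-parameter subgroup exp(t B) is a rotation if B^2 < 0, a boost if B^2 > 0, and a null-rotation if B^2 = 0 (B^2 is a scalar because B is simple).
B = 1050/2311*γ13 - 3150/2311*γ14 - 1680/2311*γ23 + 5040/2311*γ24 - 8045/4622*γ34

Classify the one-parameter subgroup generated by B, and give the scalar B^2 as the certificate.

B^2 term by term: the squares give (1050/2311)^2*(γ13)^2 + (-3150/2311)^2*(γ14)^2 + (-1680/2311)^2*(γ23)^2 + (5040/2311)^2*(γ24)^2 + (-8045/4622)^2*(γ34)^2 = 1102500/5340721*(+1) + 9922500/5340721*(+1) + 2822400/5340721*(-1) + 25401600/5340721*(-1) + 64722025/21362884*(-1) = -25/4 (each basis 2-blade squares to minus the product of its generators' squares); cross terms between blades sharing an index anticommute and cancel; the commuting (index-disjoint) pairs give grade-4 terms 2*c*c'*(blade product), which cancel blade by blade — γ1234: -10584000/5340721 + 10584000/5340721 = 0 — confirming B is simple. So B^2 = -25/4.
Answer: rotation, certificate B^2 = -25/4. Check the certificate: B^2 = -25/4, and that sign is decisive whatever form B takes.


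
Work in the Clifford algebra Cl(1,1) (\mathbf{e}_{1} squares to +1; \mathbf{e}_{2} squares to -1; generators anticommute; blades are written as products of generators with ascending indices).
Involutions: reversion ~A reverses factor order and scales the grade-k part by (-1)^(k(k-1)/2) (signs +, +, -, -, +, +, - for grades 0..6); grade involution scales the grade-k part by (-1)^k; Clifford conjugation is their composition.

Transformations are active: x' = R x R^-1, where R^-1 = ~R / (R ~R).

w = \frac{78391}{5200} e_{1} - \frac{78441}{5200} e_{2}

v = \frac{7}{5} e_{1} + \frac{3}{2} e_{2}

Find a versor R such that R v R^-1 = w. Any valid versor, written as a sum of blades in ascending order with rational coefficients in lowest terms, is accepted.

Sketch: the shared square -\frac{29}{100} makes R = v + w = \frac{85671}{5200} e_{1} - \frac{70641}{5200} e_{2} the natural versor; its sandwich fixes that direction, negates (v - w)/2, and sends v to w.
Answer: \frac{85671}{5200} e_{1} - \frac{70641}{5200} e_{2}


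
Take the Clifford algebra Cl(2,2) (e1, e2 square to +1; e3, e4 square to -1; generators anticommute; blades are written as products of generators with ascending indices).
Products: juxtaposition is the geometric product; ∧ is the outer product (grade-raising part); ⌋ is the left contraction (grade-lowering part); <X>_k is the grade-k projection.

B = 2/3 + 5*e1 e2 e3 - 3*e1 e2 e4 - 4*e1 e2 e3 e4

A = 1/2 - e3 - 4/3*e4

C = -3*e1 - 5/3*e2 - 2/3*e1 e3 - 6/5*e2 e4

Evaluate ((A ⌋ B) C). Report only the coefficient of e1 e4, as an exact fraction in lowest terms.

step 1: 1/3 + e1 e2 + 47/6*e1 e2 e3 - 11/2*e1 e2 e4 - 2*e1 e2 e3 e4
step 2: 59/15*e1 + 23/3*e2 + 313/30*e1 e3 - 311/30*e1 e4 - 137/6*e2 e3 + 443/30*e2 e4 + 191/15*e1 e3 e4 - 29/3*e2 e3 e4
Answer: -311/30


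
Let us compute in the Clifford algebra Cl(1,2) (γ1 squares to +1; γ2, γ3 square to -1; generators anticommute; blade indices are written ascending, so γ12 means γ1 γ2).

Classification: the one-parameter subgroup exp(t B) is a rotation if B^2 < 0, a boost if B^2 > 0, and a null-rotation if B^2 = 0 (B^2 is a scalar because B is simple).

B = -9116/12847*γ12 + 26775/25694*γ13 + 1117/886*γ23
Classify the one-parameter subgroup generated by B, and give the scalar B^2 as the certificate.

B^2 term by term: the squares give (-9116/12847)^2*(γ12)^2 + (26775/25694)^2*(γ13)^2 + (1117/886)^2*(γ23)^2 = 83101456/165045409*(+1) + 716900625/660181636*(+1) + 1247689/784996*(-1) = 0 (each basis 2-blade squares to minus the product of its generators' squares); cross terms between blades sharing an index anticommute and cancel. So B^2 = 0.
Answer: null-rotation, certificate B^2 = 0. Check the certificate: B^2 = 0, and that sign is decisive whatever form B takes.


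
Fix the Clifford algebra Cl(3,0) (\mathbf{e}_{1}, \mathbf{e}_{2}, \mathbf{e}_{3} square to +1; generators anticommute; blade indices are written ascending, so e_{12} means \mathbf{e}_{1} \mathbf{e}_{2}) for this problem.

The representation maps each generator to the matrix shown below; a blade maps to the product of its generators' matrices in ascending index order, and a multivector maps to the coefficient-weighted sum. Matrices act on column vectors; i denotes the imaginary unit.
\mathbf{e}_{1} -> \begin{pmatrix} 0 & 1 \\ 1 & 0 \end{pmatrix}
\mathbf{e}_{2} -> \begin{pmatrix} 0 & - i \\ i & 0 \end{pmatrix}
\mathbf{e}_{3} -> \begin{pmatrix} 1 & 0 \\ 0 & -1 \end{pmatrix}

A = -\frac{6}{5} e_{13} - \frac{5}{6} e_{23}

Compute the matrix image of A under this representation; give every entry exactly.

Bivector images (products of the table entries): rho(e_{13}) = rho(\mathbf{e}_{1})rho(\mathbf{e}_{3}) = \begin{pmatrix} 0 & -1 \\ 1 & 0 \end{pmatrix}; rho(e_{23}) = rho(\mathbf{e}_{2})rho(\mathbf{e}_{3}) = \begin{pmatrix} 0 & i \\ i & 0 \end{pmatrix}.
M = (-\frac{6}{5})*rho(e_{13}) + (-\frac{5}{6})*rho(e_{23}), summed entrywise:
Answer: \begin{pmatrix} 0 & \frac{6}{5} - \frac{5 i}{6} \\ - \frac{6}{5} - \frac{5 i}{6} & 0 \end{pmatrix}


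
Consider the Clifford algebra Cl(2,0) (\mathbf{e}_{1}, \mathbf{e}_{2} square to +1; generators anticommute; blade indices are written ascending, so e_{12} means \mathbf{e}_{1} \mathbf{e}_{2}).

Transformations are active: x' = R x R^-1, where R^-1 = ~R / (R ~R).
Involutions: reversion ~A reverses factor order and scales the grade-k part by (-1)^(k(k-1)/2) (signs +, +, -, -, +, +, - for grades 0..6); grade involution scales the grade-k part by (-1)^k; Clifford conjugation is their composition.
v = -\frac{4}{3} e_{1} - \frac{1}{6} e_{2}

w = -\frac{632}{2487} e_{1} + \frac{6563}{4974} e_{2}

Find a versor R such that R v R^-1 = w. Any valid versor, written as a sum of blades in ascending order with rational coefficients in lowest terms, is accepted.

Since q(v) = q(w) = \frac{65}{36}, the sum R = v + w = -\frac{1316}{829} e_{1} + \frac{2867}{2487} e_{2} does the job whenever invertible.
Answer: -\frac{1316}{829} e_{1} + \frac{2867}{2487} e_{2}


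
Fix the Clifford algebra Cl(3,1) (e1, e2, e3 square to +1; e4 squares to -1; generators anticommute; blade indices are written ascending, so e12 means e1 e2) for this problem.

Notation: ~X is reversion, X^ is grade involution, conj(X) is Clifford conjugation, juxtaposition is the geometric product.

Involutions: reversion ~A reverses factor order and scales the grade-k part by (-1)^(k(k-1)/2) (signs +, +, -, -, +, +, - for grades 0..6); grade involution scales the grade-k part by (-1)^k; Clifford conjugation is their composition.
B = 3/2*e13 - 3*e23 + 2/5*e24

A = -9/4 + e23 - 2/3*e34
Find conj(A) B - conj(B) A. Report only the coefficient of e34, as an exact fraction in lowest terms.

first term: -3 - 3/2*e12 - 27/8*e13 - e14 + 389/60*e23 + 11/10*e24 + 2/5*e34
second term: -3 + 3/2*e12 + 27/8*e13 + e14 - 389/60*e23 - 11/10*e24 - 2/5*e34
Answer: 4/5


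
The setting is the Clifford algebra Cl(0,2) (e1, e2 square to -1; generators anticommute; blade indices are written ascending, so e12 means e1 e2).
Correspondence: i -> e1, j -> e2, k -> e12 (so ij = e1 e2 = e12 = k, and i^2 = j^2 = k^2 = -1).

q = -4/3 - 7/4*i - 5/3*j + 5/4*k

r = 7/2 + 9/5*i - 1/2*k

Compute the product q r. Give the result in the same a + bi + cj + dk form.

In blades: q = -4/3 - 7/4*e1 - 5/3*e2 + 5/4*e12, r = 7/2 + 9/5*e1 - 1/2*e12.
Distribute q over r term by term (generator squares from the signature, products reordered to ascending indices): (-4/3)*r = -14/3 - 12/5*e1 + 2/3*e12; (-7/4*e1)*r = 63/20 - 49/8*e1 - 7/8*e2; (-5/3*e2)*r = 5/6*e1 - 35/6*e2 + 3*e12; (5/4*e12)*r = 5/8 + 9/4*e2 + 35/8*e12.
Sum: -107/120 - 923/120*e1 - 107/24*e2 + 193/24*e12; translating back through the correspondence:
Answer: -107/120 - 923/120*i - 107/24*j + 193/24*k


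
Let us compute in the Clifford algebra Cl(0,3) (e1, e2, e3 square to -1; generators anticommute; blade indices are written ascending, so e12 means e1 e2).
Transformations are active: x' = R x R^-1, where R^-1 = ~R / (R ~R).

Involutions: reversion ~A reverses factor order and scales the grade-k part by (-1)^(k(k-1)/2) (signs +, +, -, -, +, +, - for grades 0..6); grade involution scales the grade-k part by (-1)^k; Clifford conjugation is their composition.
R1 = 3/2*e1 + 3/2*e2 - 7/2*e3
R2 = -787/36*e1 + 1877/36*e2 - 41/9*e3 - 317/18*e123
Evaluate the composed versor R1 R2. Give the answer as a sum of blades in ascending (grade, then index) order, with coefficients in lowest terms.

Distribute over the terms of R1 (each basis-blade product reordered to ascending indices, repeated generators contracted through their squares):
(3/2*e1) R2 = 787/24 + 1877/24*e12 - 41/6*e13 + 317/12*e23
(3/2*e2) R2 = -1877/24 + 787/24*e12 - 317/12*e13 - 41/6*e23
(-7/2*e3) R2 = -287/18 - 2219/36*e12 - 5509/72*e13 + 13139/72*e23
Summing the partial products and collecting blades:
Answer: -2209/36 + 1777/36*e12 - 7903/72*e13 + 14549/72*e23


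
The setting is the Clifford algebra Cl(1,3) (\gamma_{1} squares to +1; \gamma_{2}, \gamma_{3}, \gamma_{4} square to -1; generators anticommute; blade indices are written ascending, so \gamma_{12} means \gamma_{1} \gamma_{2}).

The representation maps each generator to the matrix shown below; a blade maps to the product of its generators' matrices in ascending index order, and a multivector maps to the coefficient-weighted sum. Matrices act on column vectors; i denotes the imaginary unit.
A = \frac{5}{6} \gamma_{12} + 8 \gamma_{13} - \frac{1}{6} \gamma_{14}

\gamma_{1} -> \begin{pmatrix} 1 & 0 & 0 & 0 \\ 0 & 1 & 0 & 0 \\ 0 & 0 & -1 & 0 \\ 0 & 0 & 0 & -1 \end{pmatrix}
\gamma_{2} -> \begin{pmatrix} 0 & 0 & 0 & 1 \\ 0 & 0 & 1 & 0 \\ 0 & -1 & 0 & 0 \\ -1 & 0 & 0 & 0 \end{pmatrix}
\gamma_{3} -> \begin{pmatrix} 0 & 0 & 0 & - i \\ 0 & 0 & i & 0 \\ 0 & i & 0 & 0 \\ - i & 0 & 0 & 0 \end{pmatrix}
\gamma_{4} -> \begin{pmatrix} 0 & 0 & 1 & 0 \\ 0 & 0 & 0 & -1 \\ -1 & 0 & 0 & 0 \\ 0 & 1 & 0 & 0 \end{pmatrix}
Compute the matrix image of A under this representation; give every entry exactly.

Bivector images (products of the table entries): rho(\gamma_{12}) = rho(\gamma_{1})rho(\gamma_{2}) = \begin{pmatrix} 0 & 0 & 0 & 1 \\ 0 & 0 & 1 & 0 \\ 0 & 1 & 0 & 0 \\ 1 & 0 & 0 & 0 \end{pmatrix}; rho(\gamma_{13}) = rho(\gamma_{1})rho(\gamma_{3}) = \begin{pmatrix} 0 & 0 & 0 & - i \\ 0 & 0 & i & 0 \\ 0 & - i & 0 & 0 \\ i & 0 & 0 & 0 \end{pmatrix}; rho(\gamma_{14}) = rho(\gamma_{1})rho(\gamma_{4}) = \begin{pmatrix} 0 & 0 & 1 & 0 \\ 0 & 0 & 0 & -1 \\ 1 & 0 & 0 & 0 \\ 0 & -1 & 0 & 0 \end{pmatrix}.
M = (\frac{5}{6})*rho(\gamma_{12}) + (8)*rho(\gamma_{13}) + (-\frac{1}{6})*rho(\gamma_{14}), summed entrywise:
Answer: \begin{pmatrix} 0 & 0 & - \frac{1}{6} & \frac{5}{6} - 8 i \\ 0 & 0 & \frac{5}{6} + 8 i & \frac{1}{6} \\ - \frac{1}{6} & \frac{5}{6} - 8 i & 0 & 0 \\ \frac{5}{6} + 8 i & \frac{1}{6} & 0 & 0 \end{pmatrix}


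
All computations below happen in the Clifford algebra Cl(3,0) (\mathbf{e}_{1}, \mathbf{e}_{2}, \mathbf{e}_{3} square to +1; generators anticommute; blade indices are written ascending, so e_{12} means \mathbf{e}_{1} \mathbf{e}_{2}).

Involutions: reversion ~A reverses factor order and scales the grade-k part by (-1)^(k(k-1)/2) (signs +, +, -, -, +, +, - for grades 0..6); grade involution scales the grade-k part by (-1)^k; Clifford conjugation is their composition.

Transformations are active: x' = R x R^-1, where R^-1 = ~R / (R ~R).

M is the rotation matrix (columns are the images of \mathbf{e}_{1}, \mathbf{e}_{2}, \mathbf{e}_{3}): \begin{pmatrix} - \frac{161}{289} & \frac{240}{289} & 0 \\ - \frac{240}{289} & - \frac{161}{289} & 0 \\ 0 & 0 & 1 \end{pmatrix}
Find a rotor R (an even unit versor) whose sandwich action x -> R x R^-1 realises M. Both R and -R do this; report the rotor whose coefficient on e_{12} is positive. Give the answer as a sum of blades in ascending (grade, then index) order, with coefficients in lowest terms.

Method: write R = a + b12*e_{12} + b13*e_{13} + b23*e_{23} with a^2 + b12^2 + b13^2 + b23^2 = 1 (so R^-1 = ~R). Expanding the columns R e_j ~R gives tr M = 4a^2 - 1 and, from the antisymmetric part, M21 - M12 = -4a*b12, M13 - M31 = 4a*b13, M32 - M23 = -4a*b23.
Here tr M = -\frac{33}{289}, so a^2 = (1 + tr M)/4 = \frac{64}{289} and a = ±\frac{8}{17}. Taking a = \frac{8}{17}: M21 - M12 = -\frac{480}{289}, M13 - M31 = 0, M32 - M23 = 0, giving b12 = \frac{15}{17}, b13 = 0, b23 = 0, i.e. R = \frac{8}{17} + \frac{15}{17} e_{12}.
Its e_{12} coefficient is already positive.
Answer: \frac{8}{17} + \frac{15}{17} e_{12}. Key observation: the double cover Spin(3) -> SO(3) sends R and -R to the same matrix (trace -\frac{33}{289} here), so the stated sign of the e_{12} coefficient is what selects one sheet.


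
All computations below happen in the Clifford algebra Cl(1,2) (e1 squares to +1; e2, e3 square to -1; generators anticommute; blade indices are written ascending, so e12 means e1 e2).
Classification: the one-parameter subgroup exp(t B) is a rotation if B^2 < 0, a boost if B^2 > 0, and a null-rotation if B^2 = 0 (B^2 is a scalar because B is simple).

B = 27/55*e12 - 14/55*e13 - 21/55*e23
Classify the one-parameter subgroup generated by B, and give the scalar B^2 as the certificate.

B^2 term by term: the squares give (27/55)^2*(e12)^2 + (-14/55)^2*(e13)^2 + (-21/55)^2*(e23)^2 = 729/3025*(+1) + 196/3025*(+1) + 441/3025*(-1) = 4/25 (each basis 2-blade squares to minus the product of its generators' squares); cross terms between blades sharing an index anticommute and cancel. So B^2 = 4/25.
Answer: boost, certificate B^2 = 4/25. Because 4/25 is invariant under every versor sandwich, the classification follows from its sign alone.


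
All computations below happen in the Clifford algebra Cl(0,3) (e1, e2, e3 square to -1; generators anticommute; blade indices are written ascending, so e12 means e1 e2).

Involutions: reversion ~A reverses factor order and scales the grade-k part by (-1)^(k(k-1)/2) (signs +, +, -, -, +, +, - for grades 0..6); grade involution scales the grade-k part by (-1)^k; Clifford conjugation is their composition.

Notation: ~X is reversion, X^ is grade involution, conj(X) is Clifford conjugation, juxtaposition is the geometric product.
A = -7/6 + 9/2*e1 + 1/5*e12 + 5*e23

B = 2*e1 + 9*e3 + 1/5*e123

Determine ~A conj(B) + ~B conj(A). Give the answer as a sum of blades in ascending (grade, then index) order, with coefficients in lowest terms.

first term: 9 + 10/3*e1 - 223/5*e2 + 527/50*e3 - 81/2*e13 - 9/10*e23 + 347/30*e123
second term: 9 - 10/3*e1 - 223/5*e2 - 527/50*e3 + 81/2*e13 - 9/10*e23 - 347/30*e123
Answer: 18 - 446/5*e2 - 9/5*e23


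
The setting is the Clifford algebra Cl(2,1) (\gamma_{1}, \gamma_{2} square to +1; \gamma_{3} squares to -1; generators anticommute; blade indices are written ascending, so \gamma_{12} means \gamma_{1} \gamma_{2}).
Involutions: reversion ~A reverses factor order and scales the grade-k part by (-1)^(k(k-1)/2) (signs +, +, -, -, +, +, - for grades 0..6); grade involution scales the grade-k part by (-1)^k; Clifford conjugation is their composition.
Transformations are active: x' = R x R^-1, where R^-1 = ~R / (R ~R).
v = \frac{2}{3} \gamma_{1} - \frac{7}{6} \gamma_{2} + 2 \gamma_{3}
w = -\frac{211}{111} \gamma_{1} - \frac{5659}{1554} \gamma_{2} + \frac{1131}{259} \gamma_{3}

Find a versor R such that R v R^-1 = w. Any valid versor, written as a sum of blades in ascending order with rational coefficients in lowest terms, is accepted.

Key observation: q(v) = q(w) = -\frac{79}{36} (sandwiches preserve the norm), so R = v + w = -\frac{137}{111} \gamma_{1} - \frac{3736}{777} \gamma_{2} + \frac{1649}{259} \gamma_{3} works whenever it is invertible — the component of v along it is kept and (v - w)/2 reverses, sending v to w.
Answer: -\frac{137}{111} \gamma_{1} - \frac{3736}{777} \gamma_{2} + \frac{1649}{259} \gamma_{3}


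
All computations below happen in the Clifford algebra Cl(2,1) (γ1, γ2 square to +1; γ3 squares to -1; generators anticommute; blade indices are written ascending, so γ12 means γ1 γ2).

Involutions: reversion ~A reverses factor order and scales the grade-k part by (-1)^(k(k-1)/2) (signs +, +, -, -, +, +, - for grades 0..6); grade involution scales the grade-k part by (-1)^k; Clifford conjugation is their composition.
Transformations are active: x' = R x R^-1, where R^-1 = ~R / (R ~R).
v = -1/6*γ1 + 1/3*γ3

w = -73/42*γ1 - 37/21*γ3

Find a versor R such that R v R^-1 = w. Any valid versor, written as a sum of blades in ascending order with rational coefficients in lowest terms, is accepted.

R = v + w = -40/21*γ1 - 10/7*γ3 works: the equal norms (-1/12) guarantee its sandwich swaps v into w.
Answer: -40/21*γ1 - 10/7*γ3


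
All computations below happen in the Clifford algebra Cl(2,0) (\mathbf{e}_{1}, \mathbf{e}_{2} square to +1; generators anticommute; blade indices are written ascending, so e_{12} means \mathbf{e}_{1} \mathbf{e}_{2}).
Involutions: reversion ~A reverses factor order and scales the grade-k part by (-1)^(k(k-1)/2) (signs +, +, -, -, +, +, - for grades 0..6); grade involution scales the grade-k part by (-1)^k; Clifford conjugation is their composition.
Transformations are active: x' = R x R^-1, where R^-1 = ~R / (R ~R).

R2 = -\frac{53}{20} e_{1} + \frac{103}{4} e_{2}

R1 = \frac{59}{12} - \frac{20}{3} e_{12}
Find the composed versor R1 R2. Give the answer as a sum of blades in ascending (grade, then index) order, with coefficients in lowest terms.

Distribute over the terms of R1 (each basis-blade product reordered to ascending indices, repeated generators contracted through their squares):
(\frac{59}{12}) R2 = -\frac{3127}{240} e_{1} + \frac{6077}{48} e_{2}
(-\frac{20}{3} e_{12}) R2 = -\frac{515}{3} e_{1} - \frac{53}{3} e_{2}
Summing the partial products and collecting blades:
Answer: -\frac{44327}{240} e_{1} + \frac{1743}{16} e_{2}


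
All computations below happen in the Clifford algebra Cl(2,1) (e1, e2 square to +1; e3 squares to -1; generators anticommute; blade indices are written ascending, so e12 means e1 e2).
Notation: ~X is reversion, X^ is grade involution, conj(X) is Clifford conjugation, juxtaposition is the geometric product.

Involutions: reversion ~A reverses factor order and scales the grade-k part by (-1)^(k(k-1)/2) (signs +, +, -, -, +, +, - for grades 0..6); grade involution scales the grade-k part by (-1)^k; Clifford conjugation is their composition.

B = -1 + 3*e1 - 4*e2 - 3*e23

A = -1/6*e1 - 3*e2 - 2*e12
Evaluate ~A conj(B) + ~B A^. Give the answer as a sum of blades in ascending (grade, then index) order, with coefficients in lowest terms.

first term: -23/2 + 49/6*e1 + 9*e2 - 9*e3 - 35/3*e12 + 6*e13 - 1/2*e123
second term: -23/2 - 49/6*e1 - 9*e2 - 9*e3 + 35/3*e12 + 6*e13 + 1/2*e123
Answer: -23 - 18*e3 + 12*e13


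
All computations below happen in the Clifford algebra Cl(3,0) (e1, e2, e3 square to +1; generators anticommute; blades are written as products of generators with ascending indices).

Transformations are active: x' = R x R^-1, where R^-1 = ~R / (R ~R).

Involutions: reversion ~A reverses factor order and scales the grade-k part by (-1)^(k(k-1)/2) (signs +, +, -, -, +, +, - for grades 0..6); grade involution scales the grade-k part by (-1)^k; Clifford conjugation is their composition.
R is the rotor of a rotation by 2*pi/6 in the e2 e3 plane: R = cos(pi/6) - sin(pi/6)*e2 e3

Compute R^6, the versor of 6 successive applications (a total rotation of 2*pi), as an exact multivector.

Because a rotor carries half the rotation angle, composing 6 copies of this e2 e3-plane rotor multiplies the phase: 6*(pi/6) = pi, hence R^6 = cos(pi) - sin(pi)*e2 e3.
cos(pi) = -1 and sin(pi) = 0, so R^6 = -1. The total rotation 2*pi is 1 full turn, so every vector returns to itself, yet the rotor is -1, on the OTHER sheet of the double cover (an odd number of 2*pi turns).
Answer: -1


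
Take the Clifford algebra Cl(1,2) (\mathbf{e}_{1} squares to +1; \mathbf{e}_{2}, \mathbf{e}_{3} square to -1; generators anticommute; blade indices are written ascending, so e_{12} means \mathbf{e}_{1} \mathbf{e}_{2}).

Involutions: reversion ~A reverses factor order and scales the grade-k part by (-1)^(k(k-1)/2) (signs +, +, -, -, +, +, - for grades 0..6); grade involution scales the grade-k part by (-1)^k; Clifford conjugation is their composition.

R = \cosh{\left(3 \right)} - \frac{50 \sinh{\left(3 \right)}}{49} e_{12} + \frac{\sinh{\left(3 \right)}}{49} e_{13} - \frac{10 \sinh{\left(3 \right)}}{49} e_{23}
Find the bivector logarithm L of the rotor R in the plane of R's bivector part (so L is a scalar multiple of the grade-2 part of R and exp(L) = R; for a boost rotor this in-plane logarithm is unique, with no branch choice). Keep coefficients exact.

The scalar part of R is \cosh{\left(3 \right)}, which fixes the rapidity magnitude through cosh (cosh is even, so it cannot fix the sign — the bivector part carries that); dividing the bivector part by sinh of the rapidity gives the plane, and L = rapidity * plane, where the joint sign ambiguity of (rapidity, plane) cancels in the product.
Concretely: cosh(rapidity) = \cosh{\left(3 \right)} gives rapidity = ±3, and since rapidity/sinh(rapidity) is even the sign is immaterial: L = (rapidity/sinh(rapidity)) * <R>_2 = (\frac{3}{\sinh{\left(3 \right)}}) * <R>_2.
Answer: - \frac{150}{49} e_{12} + \frac{3}{49} e_{13} - \frac{30}{49} e_{23}


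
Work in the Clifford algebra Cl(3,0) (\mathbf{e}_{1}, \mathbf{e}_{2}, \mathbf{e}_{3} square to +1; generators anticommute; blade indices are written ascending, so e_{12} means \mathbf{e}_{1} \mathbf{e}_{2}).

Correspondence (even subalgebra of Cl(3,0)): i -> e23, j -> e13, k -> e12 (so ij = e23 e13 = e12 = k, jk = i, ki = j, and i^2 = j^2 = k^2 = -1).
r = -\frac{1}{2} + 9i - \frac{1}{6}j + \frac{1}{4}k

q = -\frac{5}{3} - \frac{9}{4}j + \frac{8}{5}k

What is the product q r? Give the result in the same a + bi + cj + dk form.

In blades: q = -\frac{5}{3} + \frac{8}{5} e_{12} - \frac{9}{4} e_{13}, r = -\frac{1}{2} + \frac{1}{4} e_{12} - \frac{1}{6} e_{13} + 9 e_{23}.
Distribute q over r term by term (generator squares from the signature, products reordered to ascending indices): (-\frac{5}{3})*r = \frac{5}{6} - \frac{5}{12} e_{12} + \frac{5}{18} e_{13} - 15 e_{23}; (\frac{8}{5} e_{12})*r = -\frac{2}{5} - \frac{4}{5} e_{12} + \frac{72}{5} e_{13} + \frac{4}{15} e_{23}; (-\frac{9}{4} e_{13})*r = -\frac{3}{8} + \frac{81}{4} e_{12} + \frac{9}{8} e_{13} - \frac{9}{16} e_{23}.
Sum: \frac{7}{120} + \frac{571}{30} e_{12} + \frac{5689}{360} e_{13} - \frac{3671}{240} e_{23}; translating back through the correspondence:
Answer: \frac{7}{120} - \frac{3671}{240}i + \frac{5689}{360}j + \frac{571}{30}k


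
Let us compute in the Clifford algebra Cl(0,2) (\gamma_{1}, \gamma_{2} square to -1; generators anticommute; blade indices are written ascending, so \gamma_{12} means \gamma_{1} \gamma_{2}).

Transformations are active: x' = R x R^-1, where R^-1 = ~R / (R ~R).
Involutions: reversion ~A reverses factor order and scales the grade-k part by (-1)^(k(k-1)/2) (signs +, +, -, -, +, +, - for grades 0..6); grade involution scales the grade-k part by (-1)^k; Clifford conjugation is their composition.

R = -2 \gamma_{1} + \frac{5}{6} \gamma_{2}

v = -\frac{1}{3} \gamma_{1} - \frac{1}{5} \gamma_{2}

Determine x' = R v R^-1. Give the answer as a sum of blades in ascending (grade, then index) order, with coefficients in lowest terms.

~R = -2 \gamma_{1} + \frac{5}{6} \gamma_{2}, and R ~R = -\frac{169}{36}, so R^-1 = ~R / (-\frac{169}{36}).
R v = -\frac{1}{2} + \frac{61}{90} \gamma_{12}
Answer: -\frac{47}{507} \gamma_{1} + \frac{319}{845} \gamma_{2}


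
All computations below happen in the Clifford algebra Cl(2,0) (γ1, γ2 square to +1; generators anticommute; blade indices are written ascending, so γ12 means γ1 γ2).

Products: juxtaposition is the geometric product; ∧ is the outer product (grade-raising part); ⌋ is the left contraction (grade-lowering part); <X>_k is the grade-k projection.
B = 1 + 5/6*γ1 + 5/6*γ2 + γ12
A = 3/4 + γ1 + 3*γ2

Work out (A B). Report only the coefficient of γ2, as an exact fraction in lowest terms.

step 1: 49/12 - 11/8*γ1 + 37/8*γ2 - 11/12*γ12
Answer: 37/8


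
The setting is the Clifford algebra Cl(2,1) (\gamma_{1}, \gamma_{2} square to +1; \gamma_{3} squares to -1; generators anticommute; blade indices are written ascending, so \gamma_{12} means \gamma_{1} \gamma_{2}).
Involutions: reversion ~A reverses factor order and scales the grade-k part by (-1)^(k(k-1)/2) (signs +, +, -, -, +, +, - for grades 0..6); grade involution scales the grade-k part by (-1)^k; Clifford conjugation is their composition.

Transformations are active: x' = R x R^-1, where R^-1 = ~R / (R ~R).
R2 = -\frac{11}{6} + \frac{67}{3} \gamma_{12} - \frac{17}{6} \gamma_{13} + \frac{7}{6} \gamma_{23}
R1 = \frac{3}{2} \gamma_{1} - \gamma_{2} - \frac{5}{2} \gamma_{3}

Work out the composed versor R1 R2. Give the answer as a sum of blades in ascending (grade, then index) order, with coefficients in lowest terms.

Distribute over the terms of R1 (each basis-blade product reordered to ascending indices, repeated generators contracted through their squares):
(\frac{3}{2} \gamma_{1}) R2 = -\frac{11}{4} \gamma_{1} + \frac{67}{2} \gamma_{2} - \frac{17}{4} \gamma_{3} + \frac{7}{4} \gamma_{123}
(-\gamma_{2}) R2 = \frac{67}{3} \gamma_{1} + \frac{11}{6} \gamma_{2} - \frac{7}{6} \gamma_{3} - \frac{17}{6} \gamma_{123}
(-\frac{5}{2} \gamma_{3}) R2 = \frac{85}{12} \gamma_{1} - \frac{35}{12} \gamma_{2} + \frac{55}{12} \gamma_{3} - \frac{335}{6} \gamma_{123}
Summing the partial products and collecting blades:
Answer: \frac{80}{3} \gamma_{1} + \frac{389}{12} \gamma_{2} - \frac{5}{6} \gamma_{3} - \frac{683}{12} \gamma_{123}


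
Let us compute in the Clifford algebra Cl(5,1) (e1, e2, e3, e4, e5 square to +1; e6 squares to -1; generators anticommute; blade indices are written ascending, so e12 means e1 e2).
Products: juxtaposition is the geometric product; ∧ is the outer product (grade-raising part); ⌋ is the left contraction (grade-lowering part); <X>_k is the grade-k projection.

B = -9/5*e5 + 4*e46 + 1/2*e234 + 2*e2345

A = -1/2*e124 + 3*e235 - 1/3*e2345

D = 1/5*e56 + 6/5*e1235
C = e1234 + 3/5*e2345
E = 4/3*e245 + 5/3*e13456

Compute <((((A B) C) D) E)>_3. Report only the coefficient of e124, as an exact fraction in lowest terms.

step 1: -2/3 + 6*e4 - 1/6*e5 - 1/4*e13 - 27/5*e23 + 3/2*e45 - 2*e126 - e135 + 3/5*e234 + 9/10*e1245 + 4/3*e2356 - 12*e23456
step 2: 3/5*e1 - 9/25*e5 - 36/5*e6 - 27/50*e13 + 27/5*e14 - 9/10*e23 - 1/4*e24 + 9/10*e35 + 81/25*e45 + 4/5*e46 - 6*e123 - 3/5*e124 - 12*e156 + 1/10*e234 + 18/5*e235 - e245 + 2*e346 - 2/3*e1234 - 3/2*e1235 + 3/20*e1245 - 4/3*e1456 - 2/5*e2345 - 1/6*e12345 - 6/5*e13456
step 3: -9/5 + 48/25*e1 + 1/5*e4 + 144/25*e5 - 9/125*e6 - 27/25*e12 + 16/75*e14 + 27/25*e15 - 81/125*e25 - 9/50*e34 + 9/50*e36 - 16/25*e45 + 81/125*e46 + 54/125*e123 + 24/25*e134 + 3/25*e145 + 3/25*e156 + 18/25*e235 + 378/25*e236 - 41/25*e246 - 8/25*e345 + 486/125*e1234 - 3/10*e1236 + 3/100*e1246 - 3/10*e1345 - 27/250*e1356 + 27/25*e1456 - 162/25*e2345 - 42/25*e2346 - 9/50*e2356 - 1/20*e2456 - 1/30*e12346 - 246/25*e12356 - 63/25*e12456 + 1/50*e23456 - 82/75*e123456
step 4: -218/225*e2 - 171/25*e3 - 171/250*e4 - 17/30*e6 - 19/150*e12 - 292/75*e16 + 283/75*e23 - 218/25*e24 - 19/90*e25 - 19/25*e34 - 17/75*e36 - 284/75*e56 - 19/60*e123 + 57/50*e124 + 566/225*e125 + 306/25*e126 + 513/125*e135 + 568/225*e136 - 57/50*e145 + 17/50*e156 - 19/100*e235 - 19/10*e245 + 918/125*e256 - 51/25*e346 + 584/225*e356 - 109/75*e1235 - 566/25*e1245 - 34/25*e1246 - 57/125*e1345 - 568/25*e1346 + 17/45*e1356 + 102/125*e2456 + 584/25*e3456 - 153/125*e12346 - 17/5*e13456 + 51/25*e23456
step 5: -19/60*e123 + 57/50*e124 + 566/225*e125 + 306/25*e126 + 513/125*e135 + 568/225*e136 - 57/50*e145 + 17/50*e156 - 19/100*e235 - 19/10*e245 + 918/125*e256 - 51/25*e346 + 584/225*e356
Answer: 57/50


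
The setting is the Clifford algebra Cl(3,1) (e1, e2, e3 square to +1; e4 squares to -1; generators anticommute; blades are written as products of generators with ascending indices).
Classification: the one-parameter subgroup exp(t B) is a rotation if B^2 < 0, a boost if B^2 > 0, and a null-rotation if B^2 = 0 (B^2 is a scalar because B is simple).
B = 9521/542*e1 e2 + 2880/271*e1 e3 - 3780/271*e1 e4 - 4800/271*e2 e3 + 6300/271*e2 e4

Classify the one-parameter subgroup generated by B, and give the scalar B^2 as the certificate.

B^2 term by term: the squares give (9521/542)^2*(e1 e2)^2 + (2880/271)^2*(e1 e3)^2 + (-3780/271)^2*(e1 e4)^2 + (-4800/271)^2*(e2 e3)^2 + (6300/271)^2*(e2 e4)^2 = 90649441/293764*(-1) + 8294400/73441*(-1) + 14288400/73441*(+1) + 23040000/73441*(-1) + 39690000/73441*(+1) = -1/4 (each basis 2-blade squares to minus the product of its generators' squares); cross terms between blades sharing an index anticommute and cancel; the commuting (index-disjoint) pairs give grade-4 terms 2*c*c'*(blade product), which cancel blade by blade — e1 e2 e3 e4: -36288000/73441 + 36288000/73441 = 0 — confirming B is simple. So B^2 = -1/4.
Answer: rotation, certificate B^2 = -1/4. B^2 = -1/4 is basis-independent, so its sign is the whole story.


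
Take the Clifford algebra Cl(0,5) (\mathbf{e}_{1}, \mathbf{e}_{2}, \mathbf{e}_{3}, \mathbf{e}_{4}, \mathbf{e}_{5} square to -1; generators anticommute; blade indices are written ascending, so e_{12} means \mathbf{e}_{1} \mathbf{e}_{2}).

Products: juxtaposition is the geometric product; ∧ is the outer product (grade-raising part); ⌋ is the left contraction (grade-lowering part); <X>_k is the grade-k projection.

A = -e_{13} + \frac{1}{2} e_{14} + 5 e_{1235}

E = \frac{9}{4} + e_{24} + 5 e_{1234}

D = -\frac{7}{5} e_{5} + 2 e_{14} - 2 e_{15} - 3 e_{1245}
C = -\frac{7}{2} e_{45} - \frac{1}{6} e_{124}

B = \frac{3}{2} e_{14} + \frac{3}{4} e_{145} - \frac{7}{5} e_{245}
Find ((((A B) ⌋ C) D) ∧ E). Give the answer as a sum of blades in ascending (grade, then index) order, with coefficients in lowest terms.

step 1: -\frac{3}{4} - \frac{3}{8} e_{5} - \frac{3}{2} e_{34} - \frac{7}{10} e_{125} + 7 e_{134} + \frac{15}{4} e_{234} - \frac{3}{4} e_{345} - \frac{15}{2} e_{2345} - \frac{7}{5} e_{12345}
step 2: \frac{21}{16} e_{4} + \frac{21}{8} e_{45} + \frac{1}{8} e_{124}
step 3: \frac{21}{8} e_{1} + \frac{1}{4} e_{2} + \frac{147}{40} e_{4} - \frac{3}{8} e_{5} + \frac{63}{8} e_{12} + \frac{21}{4} e_{14} + \frac{21}{4} e_{15} - \frac{147}{80} e_{45} + \frac{63}{16} e_{125} + \frac{21}{8} e_{145} + \frac{1}{4} e_{245} - \frac{7}{40} e_{1245}
step 4: \frac{189}{32} e_{1} + \frac{9}{16} e_{2} + \frac{1323}{160} e_{4} - \frac{27}{32} e_{5} + \frac{567}{32} e_{12} + \frac{189}{16} e_{14} + \frac{189}{16} e_{15} - \frac{1323}{320} e_{45} + \frac{21}{8} e_{124} + \frac{567}{64} e_{125} + \frac{189}{32} e_{145} + \frac{3}{16} e_{245} + \frac{777}{160} e_{1245} - \frac{15}{8} e_{12345}
Answer: \frac{189}{32} e_{1} + \frac{9}{16} e_{2} + \frac{1323}{160} e_{4} - \frac{27}{32} e_{5} + \frac{567}{32} e_{12} + \frac{189}{16} e_{14} + \frac{189}{16} e_{15} - \frac{1323}{320} e_{45} + \frac{21}{8} e_{124} + \frac{567}{64} e_{125} + \frac{189}{32} e_{145} + \frac{3}{16} e_{245} + \frac{777}{160} e_{1245} - \frac{15}{8} e_{12345}
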